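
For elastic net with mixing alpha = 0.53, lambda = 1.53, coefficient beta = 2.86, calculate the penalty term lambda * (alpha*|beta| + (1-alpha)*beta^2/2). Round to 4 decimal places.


L1 component = 0.53 * |2.86| = 1.5158.
L2 component = 0.47 * 2.86^2 / 2 = 1.9222.
Penalty = 1.53 * (1.5158 + 1.9222) = 1.53 * 3.4380 = 5.2601.

5.2601


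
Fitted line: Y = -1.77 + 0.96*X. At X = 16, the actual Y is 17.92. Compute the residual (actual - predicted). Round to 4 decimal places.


Compute yhat = -1.77 + (0.96)(16) = 13.5900.
Residual = actual - predicted = 17.92 - 13.5900 = 4.3300.

4.3300


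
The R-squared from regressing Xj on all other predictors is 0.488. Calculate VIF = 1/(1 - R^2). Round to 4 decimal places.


VIF = 1 / (1 - 0.488).
= 1 / 0.512 = 1.9531.

1.9531


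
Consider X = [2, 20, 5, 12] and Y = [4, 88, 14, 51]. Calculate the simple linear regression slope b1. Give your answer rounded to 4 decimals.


The sample means are xbar = 9.7500 and ybar = 39.2500.
Compute S_xx = 192.7500 and S_xy = 919.2500.
Slope b1 = S_xy / S_xx = 919.2500 / 192.7500 = 4.7691.

4.7691


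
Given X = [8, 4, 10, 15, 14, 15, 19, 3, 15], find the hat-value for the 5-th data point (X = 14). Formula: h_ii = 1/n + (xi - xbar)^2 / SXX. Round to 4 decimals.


Mean of X: xbar = 11.4444.
SXX = 242.2222.
For X = 14: h = 1/9 + (14 - 11.4444)^2/242.2222 = 0.1381.

0.1381


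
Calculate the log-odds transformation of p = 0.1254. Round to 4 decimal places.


1 - p = 0.8746.
p/(1-p) = 0.1434.
logit = ln(0.1434) = -1.9423.

-1.9423


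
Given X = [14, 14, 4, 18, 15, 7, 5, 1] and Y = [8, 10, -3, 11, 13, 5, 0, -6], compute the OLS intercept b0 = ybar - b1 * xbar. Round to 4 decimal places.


Compute b1 = 1.0737 from the OLS formula.
With xbar = 9.7500 and ybar = 4.7500, the intercept is:
b0 = 4.7500 - 1.0737 * 9.7500 = -5.7182.

-5.7182


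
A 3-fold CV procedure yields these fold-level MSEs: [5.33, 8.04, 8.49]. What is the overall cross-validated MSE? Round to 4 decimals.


Total MSE across folds = 21.8600.
CV-MSE = 21.8600/3 = 7.2867.

7.2867


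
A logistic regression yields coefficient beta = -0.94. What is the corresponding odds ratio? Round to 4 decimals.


Odds ratio = exp(beta) = exp(-0.94).
= 0.3906.

0.3906


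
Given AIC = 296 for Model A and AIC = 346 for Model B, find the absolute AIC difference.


Compute |296 - 346| = 50.
Model A has the smaller AIC.

50


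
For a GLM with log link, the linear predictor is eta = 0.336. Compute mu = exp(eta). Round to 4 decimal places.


The inverse log link gives:
mu = exp(0.336) = 1.3993.

1.3993


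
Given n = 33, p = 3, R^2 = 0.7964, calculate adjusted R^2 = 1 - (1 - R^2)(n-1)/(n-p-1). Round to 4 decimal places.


Plug in: Adj R^2 = 1 - (1 - 0.7964) * 32/29.
= 1 - 0.2036 * 32/29
= 1 - 6.5152 / 29
= 1 - 0.2247 = 0.7753.

0.7753


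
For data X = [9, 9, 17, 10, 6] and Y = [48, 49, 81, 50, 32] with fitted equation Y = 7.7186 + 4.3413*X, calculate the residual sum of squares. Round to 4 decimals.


Predicted values from Y = 7.7186 + 4.3413*X.
Residuals: [1.2097, 2.2097, -0.5207, -1.1316, -1.7664].
SSres = 11.0180.

11.0180


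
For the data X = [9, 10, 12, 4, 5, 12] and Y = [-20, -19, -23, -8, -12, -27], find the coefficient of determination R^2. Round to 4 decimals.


Fit the OLS line: b0 = -1.0281, b1 = -1.9775.
SSres = 14.8034.
SStot = 246.8333.
R^2 = 1 - 14.8034/246.8333 = 0.9400.

0.9400


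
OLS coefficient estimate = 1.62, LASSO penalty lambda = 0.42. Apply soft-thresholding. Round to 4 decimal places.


Absolute value: |1.62| = 1.62.
Compare to lambda = 0.42.
Since |beta| > lambda, coefficient = sign(beta)*(|beta| - lambda) = 1.2000.

1.2000


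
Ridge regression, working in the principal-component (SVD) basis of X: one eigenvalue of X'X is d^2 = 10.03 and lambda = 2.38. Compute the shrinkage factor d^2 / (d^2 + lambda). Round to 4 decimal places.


Compute the denominator: 10.03 + 2.38 = 12.4100.
Shrinkage factor = 10.03 / 12.4100 = 0.8082.

0.8082


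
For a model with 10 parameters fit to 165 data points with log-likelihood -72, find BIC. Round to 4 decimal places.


Compute k*ln(n) = 10*ln(165) = 10*5.105945 = 51.059450.
Then -2*loglik = 144.
BIC = 51.059450 + 144 = 195.059450, which rounds to 195.0595.

195.0595


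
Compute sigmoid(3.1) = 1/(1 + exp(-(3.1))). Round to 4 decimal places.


Compute exp(-3.1000) = 0.0450.
Sigmoid = 1 / (1 + 0.0450) = 1 / 1.0450 = 0.9569.

0.9569


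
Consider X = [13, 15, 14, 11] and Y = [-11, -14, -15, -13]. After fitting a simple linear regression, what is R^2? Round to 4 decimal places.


After computing the OLS fit (b0=-7.5714, b1=-0.4286):
SSres = 7.1429, SStot = 8.7500.
R^2 = 1 - 7.1429/8.7500 = 0.1837.

0.1837


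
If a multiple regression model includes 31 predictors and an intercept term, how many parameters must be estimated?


Including the intercept, the model has 31 predictor coefficients + 1 intercept.
Total = 32.

32


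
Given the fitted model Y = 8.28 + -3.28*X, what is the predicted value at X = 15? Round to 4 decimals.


Predicted value:
Y = 8.28 + (-3.28)(15) = 8.28 + -49.2000 = -40.9200.

-40.9200


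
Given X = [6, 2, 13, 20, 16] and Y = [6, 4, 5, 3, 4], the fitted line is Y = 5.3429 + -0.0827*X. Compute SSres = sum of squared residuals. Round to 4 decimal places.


For each point, residual = actual - predicted.
Residuals: [1.1533, -1.1775, 0.7322, -0.6889, -0.0197].
Sum of squared residuals = 3.7277.

3.7277


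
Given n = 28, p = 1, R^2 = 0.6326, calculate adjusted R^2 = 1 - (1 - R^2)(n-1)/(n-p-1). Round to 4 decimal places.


Using the formula:
(1 - 0.6326) = 0.3674.
Multiply by 27/26: 0.3674 * 27 = 9.9198, then 9.9198 / 26 = 0.3815.
Adj R^2 = 1 - 0.3815 = 0.6185.

0.6185


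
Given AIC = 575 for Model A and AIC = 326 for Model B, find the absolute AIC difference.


Compute |575 - 326| = 249.
Model B has the smaller AIC.

249


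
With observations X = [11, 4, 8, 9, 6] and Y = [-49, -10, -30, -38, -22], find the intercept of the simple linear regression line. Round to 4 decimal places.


The slope is b1 = -5.5000.
Sample means are xbar = 7.6000 and ybar = -29.8000.
Intercept: b0 = -29.8000 - (-5.5000)(7.6000) = 12.0000.

12.0000


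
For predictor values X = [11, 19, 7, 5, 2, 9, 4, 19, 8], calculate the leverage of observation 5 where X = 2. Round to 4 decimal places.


Compute xbar = 9.3333 with n = 9 observations.
SXX = 298.0000.
Leverage = 1/9 + (2 - 9.3333)^2/298.0000 = 0.2916.

0.2916


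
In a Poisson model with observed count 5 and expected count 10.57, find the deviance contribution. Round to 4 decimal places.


y/mu = 5/10.57 = 0.473037 (approx.), and ln(5/10.57) = -0.748582.
y * ln(y/mu) = 5 * -0.748582 = -3.742910.
y - mu = -5.57.
D = 2 * (-3.742910 - -5.57) = 3.654180, which rounds to 3.6542.

3.6542


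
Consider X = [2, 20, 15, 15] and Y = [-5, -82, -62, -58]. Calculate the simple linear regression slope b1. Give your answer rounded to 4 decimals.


First compute the means: xbar = 13.0000, ybar = -51.7500.
Then S_xx = sum((xi - xbar)^2) = 178.0000.
S_xy = sum((xi - xbar)(yi - ybar)) = -759.0000.
b1 = S_xy / S_xx = -759.0000 / 178.0000 = -4.2640.

-4.2640


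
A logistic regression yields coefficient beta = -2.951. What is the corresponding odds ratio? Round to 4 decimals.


Odds ratio = exp(beta) = exp(-2.951).
= 0.0523.

0.0523


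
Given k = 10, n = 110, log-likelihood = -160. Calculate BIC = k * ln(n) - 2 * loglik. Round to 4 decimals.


ln(110) = 4.700480.
k * ln(n) = 10 * 4.700480 = 47.004800.
-2L = 320.
BIC = 47.004800 + 320 = 367.004800, which rounds to 367.0048.

367.0048


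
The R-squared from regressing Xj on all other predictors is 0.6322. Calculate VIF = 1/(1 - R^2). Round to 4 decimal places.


Using VIF = 1/(1 - R^2_j):
1 - 0.6322 = 0.3678.
VIF = 2.7189.

2.7189


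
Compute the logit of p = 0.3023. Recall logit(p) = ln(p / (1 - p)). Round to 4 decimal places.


Compute the odds: 0.3023/0.6977 = 0.4333.
Take the natural log: ln(0.4333) = -0.8364.

-0.8364


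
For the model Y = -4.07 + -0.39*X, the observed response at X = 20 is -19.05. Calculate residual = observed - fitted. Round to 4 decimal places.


Fitted value at X = 20 is yhat = -4.07 + -0.39*20 = -11.8700.
Residual = -19.05 - -11.8700 = -7.1800.

-7.1800


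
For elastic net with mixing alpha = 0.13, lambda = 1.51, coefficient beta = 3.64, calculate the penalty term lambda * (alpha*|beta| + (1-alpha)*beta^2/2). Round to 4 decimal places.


L1 component = 0.13 * |3.64| = 0.4732.
L2 component = 0.87 * 3.64^2 / 2 = 5.7636.
Penalty = 1.51 * (0.4732 + 5.7636) = 1.51 * 6.2368 = 9.4175.

9.4175


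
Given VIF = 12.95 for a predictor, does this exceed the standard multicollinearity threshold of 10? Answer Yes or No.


Compare VIF = 12.95 to the threshold of 10.
12.95 >= 10, so the answer is Yes.

Yes


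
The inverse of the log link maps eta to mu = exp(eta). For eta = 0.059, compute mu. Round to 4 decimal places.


mu = exp(eta) = exp(0.059).
= 1.0608.

1.0608


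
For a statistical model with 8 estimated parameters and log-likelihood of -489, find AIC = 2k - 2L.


Compute:
2k = 2*8 = 16.
-2*loglik = -2*(-489) = 978.
AIC = 16 + 978 = 994.

994


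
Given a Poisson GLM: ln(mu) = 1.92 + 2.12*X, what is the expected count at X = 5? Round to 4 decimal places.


Compute eta = 1.92 + 2.12 * 5 = 12.5200.
Apply inverse link: mu = e^12.5200 = 273758.0593.

273758.0593


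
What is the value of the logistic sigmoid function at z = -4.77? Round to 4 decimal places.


exp(4.7700) = 117.9192.
1 + exp(-z) = 118.9192.
sigmoid = 1/118.9192 = 0.0084.

0.0084


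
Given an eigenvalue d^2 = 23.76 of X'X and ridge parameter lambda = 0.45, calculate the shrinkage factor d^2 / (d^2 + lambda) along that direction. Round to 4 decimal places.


Denominator = d^2 + lambda = 23.76 + 0.45 = 24.2100.
Shrinkage = 23.76 / 24.2100 = 0.9814.

0.9814


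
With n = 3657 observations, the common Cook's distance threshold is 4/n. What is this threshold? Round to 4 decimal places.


Using the rule of thumb:
Threshold = 4 / 3657 = 0.0011.

0.0011


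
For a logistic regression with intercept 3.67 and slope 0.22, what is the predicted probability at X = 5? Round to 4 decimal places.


Compute z = 3.67 + (0.22)(5) = 4.7700.
exp(-z) = 0.0085.
P = 1/(1 + 0.0085) = 0.9916.

0.9916


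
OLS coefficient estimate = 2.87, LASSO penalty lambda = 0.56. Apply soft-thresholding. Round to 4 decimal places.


Check: |2.87| = 2.87 vs lambda = 0.56.
Since |beta| > lambda, coefficient = sign(beta)*(|beta| - lambda) = 2.3100.
Soft-thresholded coefficient = 2.3100.

2.3100


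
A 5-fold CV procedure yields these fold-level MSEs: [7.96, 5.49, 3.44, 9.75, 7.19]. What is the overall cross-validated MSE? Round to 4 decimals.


Sum of fold MSEs = 33.8300.
Average = 33.8300 / 5 = 6.7660.

6.7660


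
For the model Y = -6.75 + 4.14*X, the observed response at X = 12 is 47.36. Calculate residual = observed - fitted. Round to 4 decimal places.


Predicted = -6.75 + 4.14 * 12 = 42.9300.
Residual = 47.36 - 42.9300 = 4.4300.

4.4300


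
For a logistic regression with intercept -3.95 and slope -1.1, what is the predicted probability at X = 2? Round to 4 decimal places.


Compute z = -3.95 + (-1.1)(2) = -6.1500.
exp(-z) = 468.7174.
P = 1/(1 + 468.7174) = 0.0021.

0.0021


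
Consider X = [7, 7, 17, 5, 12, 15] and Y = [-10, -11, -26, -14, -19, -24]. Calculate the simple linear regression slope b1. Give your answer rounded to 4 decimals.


The sample means are xbar = 10.5000 and ybar = -17.3333.
Compute S_xx = 119.5000 and S_xy = -155.0000.
Slope b1 = S_xy / S_xx = -155.0000 / 119.5000 = -1.2971.

-1.2971


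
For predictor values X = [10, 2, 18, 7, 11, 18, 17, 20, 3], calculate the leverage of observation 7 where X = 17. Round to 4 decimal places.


n = 9, xbar = 11.7778.
SXX = sum((xi - xbar)^2) = 371.5556.
h = 1/9 + (17 - 11.7778)^2 / 371.5556 = 0.1845.

0.1845


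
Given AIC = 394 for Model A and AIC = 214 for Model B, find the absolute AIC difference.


|AIC_A - AIC_B| = |394 - 214| = 180.
Model B is preferred (lower AIC).

180


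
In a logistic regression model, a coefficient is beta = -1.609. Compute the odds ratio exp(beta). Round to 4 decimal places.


Odds ratio = exp(beta) = exp(-1.609).
= 0.2001.

0.2001


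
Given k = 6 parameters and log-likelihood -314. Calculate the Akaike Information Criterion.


Compute:
2k = 2*6 = 12.
-2*loglik = -2*(-314) = 628.
AIC = 12 + 628 = 640.

640


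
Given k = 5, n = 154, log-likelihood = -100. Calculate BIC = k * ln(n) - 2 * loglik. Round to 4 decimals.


Compute k*ln(n) = 5*ln(154) = 5*5.036953 = 25.184765.
Then -2*loglik = 200.
BIC = 25.184765 + 200 = 225.184765, which rounds to 225.1848.

225.1848


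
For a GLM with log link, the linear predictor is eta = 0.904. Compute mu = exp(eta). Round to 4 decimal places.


Apply the inverse link:
mu = e^0.904 = 2.4695.

2.4695


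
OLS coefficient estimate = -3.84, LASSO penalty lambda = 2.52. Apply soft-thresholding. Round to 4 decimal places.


Check: |-3.84| = 3.84 vs lambda = 2.52.
Since |beta| > lambda, coefficient = sign(beta)*(|beta| - lambda) = -1.3200.
Soft-thresholded coefficient = -1.3200.

-1.3200


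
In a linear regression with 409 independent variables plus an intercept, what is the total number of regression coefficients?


Including the intercept, the model has 409 predictor coefficients + 1 intercept.
Total = 410.

410


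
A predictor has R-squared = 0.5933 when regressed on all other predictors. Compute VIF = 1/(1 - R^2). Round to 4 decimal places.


Using VIF = 1/(1 - R^2_j):
1 - 0.5933 = 0.4067.
VIF = 2.4588.

2.4588


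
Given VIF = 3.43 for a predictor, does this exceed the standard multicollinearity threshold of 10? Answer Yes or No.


Check: VIF = 3.43 vs threshold = 10.
Since 3.43 < 10, the answer is No.

No


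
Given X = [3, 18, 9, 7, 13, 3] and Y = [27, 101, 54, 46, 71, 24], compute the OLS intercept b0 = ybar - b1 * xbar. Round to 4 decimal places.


Compute b1 = 4.9113 from the OLS formula.
With xbar = 8.8333 and ybar = 53.8333, the intercept is:
b0 = 53.8333 - 4.9113 * 8.8333 = 10.4503.

10.4503


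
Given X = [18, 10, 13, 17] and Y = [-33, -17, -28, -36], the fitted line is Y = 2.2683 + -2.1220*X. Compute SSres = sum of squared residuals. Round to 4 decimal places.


For each point, residual = actual - predicted.
Residuals: [2.9277, 1.9517, -2.6823, -2.1943].
Sum of squared residuals = 24.3902.

24.3902


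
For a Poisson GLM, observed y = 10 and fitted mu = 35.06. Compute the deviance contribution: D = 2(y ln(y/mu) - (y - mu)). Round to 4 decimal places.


y/mu = 10/35.06 = 0.285225 (approx.), and ln(10/35.06) = -1.254476.
y * ln(y/mu) = 10 * -1.254476 = -12.544760.
y - mu = -25.06.
D = 2 * (-12.544760 - -25.06) = 25.030480, which rounds to 25.0305.

25.0305


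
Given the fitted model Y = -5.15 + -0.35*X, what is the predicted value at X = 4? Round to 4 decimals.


Substitute X = 4 into the equation:
Y = -5.15 + -0.35 * 4 = -5.15 + -1.4000 = -6.5500.

-6.5500


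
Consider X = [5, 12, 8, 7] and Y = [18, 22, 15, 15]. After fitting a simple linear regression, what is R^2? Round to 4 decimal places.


Fit the OLS line: b0 = 11.6538, b1 = 0.7308.
SSres = 19.1154.
SStot = 33.0000.
R^2 = 1 - 19.1154/33.0000 = 0.4207.

0.4207


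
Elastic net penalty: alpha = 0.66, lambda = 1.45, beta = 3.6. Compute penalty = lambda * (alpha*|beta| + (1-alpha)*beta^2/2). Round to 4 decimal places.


alpha * |beta| = 0.66 * 3.6 = 2.3760.
(1-alpha) * beta^2/2 = 0.34 * 12.9600/2 = 2.2032.
Total = 1.45 * (2.3760 + 2.2032) = 6.6398.

6.6398


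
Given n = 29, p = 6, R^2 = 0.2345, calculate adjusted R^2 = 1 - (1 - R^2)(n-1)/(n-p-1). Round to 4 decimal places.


Plug in: Adj R^2 = 1 - (1 - 0.2345) * 28/22.
= 1 - 0.7655 * 28/22
= 1 - 21.4340 / 22
= 1 - 0.9743 = 0.0257.

0.0257


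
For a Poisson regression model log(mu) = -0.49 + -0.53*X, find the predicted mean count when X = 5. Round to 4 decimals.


Compute eta = -0.49 + -0.53 * 5 = -3.1400.
Apply inverse link: mu = e^-3.1400 = 0.0433.

0.0433


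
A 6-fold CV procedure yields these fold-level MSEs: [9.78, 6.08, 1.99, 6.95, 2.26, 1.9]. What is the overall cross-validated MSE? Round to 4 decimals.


Sum of fold MSEs = 28.9600.
Average = 28.9600 / 6 = 4.8267.

4.8267


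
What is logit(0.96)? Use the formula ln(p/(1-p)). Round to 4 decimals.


The odds are p/(1-p) = 0.96 / 0.04 = 24.0000.
logit(p) = ln(24.0000) = 3.1781.

3.1781


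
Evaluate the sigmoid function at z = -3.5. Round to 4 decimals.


exp(3.5000) = 33.1155.
1 + exp(-z) = 34.1155.
sigmoid = 1/34.1155 = 0.0293.

0.0293


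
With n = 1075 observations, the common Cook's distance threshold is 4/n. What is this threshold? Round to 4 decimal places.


The threshold is 4/n.
4/1075 = 0.0037.

0.0037


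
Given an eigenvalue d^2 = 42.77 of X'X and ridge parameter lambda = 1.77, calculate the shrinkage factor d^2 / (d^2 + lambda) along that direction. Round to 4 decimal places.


Denominator = d^2 + lambda = 42.77 + 1.77 = 44.5400.
Shrinkage = 42.77 / 44.5400 = 0.9603.

0.9603


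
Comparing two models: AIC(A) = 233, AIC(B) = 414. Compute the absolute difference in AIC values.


Absolute difference = |233 - 414| = 181.
The model with lower AIC (A) is preferred.

181


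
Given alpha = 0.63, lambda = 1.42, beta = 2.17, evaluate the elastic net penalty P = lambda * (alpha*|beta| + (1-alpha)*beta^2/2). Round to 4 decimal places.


Compute:
L1 = 0.63 * 2.17 = 1.3671.
L2 = 0.37 * 2.17^2 / 2 = 0.8711.
Penalty = 1.42 * (1.3671 + 0.8711) = 3.1783.

3.1783


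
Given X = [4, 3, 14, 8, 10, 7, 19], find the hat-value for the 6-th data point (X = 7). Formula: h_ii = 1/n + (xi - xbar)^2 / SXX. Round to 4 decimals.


Mean of X: xbar = 9.2857.
SXX = 191.4286.
For X = 7: h = 1/7 + (7 - 9.2857)^2/191.4286 = 0.1701.

0.1701


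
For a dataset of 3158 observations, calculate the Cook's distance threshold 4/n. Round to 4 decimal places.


Using the rule of thumb:
Threshold = 4 / 3158 = 0.0013.

0.0013


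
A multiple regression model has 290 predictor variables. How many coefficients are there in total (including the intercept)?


Total coefficients = number of predictors + 1 (for the intercept).
= 290 + 1 = 291.

291


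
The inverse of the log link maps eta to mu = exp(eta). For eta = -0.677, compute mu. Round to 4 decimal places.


Apply the inverse link:
mu = e^-0.677 = 0.5081.

0.5081


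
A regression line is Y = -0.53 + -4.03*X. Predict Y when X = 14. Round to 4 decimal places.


Plug X = 14 into Y = -0.53 + -4.03*X:
Y = -0.53 + -56.4200 = -56.9500.

-56.9500


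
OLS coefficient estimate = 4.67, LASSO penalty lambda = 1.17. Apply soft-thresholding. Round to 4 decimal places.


Check: |4.67| = 4.67 vs lambda = 1.17.
Since |beta| > lambda, coefficient = sign(beta)*(|beta| - lambda) = 3.5000.
Soft-thresholded coefficient = 3.5000.

3.5000


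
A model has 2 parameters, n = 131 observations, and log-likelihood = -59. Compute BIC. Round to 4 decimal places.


k * ln(n) = 2 * ln(131) = 2 * 4.875197 = 9.750394.
-2 * loglik = -2 * (-59) = 118.
BIC = 9.750394 + 118 = 127.750394, which rounds to 127.7504.

127.7504


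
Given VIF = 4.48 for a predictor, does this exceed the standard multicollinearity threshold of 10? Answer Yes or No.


Compare VIF = 4.48 to the threshold of 10.
4.48 < 10, so the answer is No.

No


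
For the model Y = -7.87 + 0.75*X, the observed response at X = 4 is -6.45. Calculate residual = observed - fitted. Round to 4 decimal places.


Predicted = -7.87 + 0.75 * 4 = -4.8700.
Residual = -6.45 - -4.8700 = -1.5800.

-1.5800


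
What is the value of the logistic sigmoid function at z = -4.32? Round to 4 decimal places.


First, exp(4.3200) = 75.1886.
Then sigma(z) = 1/(1 + 75.1886) = 0.0131.

0.0131


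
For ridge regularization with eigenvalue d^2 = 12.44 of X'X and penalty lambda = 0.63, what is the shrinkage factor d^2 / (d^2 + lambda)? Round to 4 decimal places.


d^2 + lambda = 12.44 + 0.63 = 13.0700.
Shrinkage factor = 12.44/13.0700 = 0.9518.

0.9518


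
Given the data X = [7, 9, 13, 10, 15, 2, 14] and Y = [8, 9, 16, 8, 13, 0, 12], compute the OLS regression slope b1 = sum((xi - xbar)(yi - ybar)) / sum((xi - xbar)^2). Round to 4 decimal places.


The sample means are xbar = 10.0000 and ybar = 9.4286.
Compute S_xx = 124.0000 and S_xy = 128.0000.
Slope b1 = S_xy / S_xx = 128.0000 / 124.0000 = 1.0323.

1.0323


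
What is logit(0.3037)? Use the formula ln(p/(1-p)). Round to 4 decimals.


1 - p = 0.6963.
p/(1-p) = 0.4362.
logit = ln(0.4362) = -0.8297.

-0.8297


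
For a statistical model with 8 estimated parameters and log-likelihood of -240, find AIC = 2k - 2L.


AIC = 2*8 - 2*(-240).
= 16 + 480 = 496.

496


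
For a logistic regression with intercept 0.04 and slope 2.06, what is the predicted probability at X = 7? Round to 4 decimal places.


Compute z = 0.04 + (2.06)(7) = 14.4600.
exp(-z) = 0.0000.
P = 1/(1 + 0.0000) = 1.0000.

1.0000


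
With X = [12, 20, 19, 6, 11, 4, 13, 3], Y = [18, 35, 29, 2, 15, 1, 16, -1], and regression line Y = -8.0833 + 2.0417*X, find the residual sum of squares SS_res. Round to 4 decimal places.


For each point, residual = actual - predicted.
Residuals: [1.5829, 2.2493, -1.7090, -2.1669, 0.6246, 0.9165, -2.4588, 0.9582].
Sum of squared residuals = 23.3750.

23.3750


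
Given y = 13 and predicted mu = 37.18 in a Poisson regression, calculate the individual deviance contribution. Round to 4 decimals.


Compute y*ln(y/mu) = 13*ln(13/37.18) = 13*-1.050822 = -13.660686.
y - mu = -24.18.
D = 2*(-13.660686 - (-24.18)) = 21.038628, which rounds to 21.0386.

21.0386


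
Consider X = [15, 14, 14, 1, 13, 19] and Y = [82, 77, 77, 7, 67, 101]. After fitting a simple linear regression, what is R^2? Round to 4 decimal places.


The fitted line is Y = 1.7266 + 5.2716*X.
SSres = 17.1637, SStot = 5167.5000.
R^2 = 1 - SSres/SStot = 0.9967.

0.9967


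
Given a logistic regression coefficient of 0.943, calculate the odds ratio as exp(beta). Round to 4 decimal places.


The odds ratio is computed as:
OR = e^(0.943) = 2.5677.

2.5677


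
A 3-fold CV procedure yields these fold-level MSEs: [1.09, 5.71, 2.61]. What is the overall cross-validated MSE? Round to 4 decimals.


Total MSE across folds = 9.4100.
CV-MSE = 9.4100/3 = 3.1367.

3.1367


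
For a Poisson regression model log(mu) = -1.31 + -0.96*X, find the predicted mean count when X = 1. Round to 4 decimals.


Compute eta = -1.31 + -0.96 * 1 = -2.2700.
Apply inverse link: mu = e^-2.2700 = 0.1033.

0.1033


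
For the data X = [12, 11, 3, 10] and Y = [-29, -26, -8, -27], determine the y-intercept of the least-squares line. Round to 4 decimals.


First find the slope: b1 = -2.3600.
Means: xbar = 9.0000, ybar = -22.5000.
b0 = ybar - b1 * xbar = -22.5000 - -2.3600 * 9.0000 = -1.2600.

-1.2600


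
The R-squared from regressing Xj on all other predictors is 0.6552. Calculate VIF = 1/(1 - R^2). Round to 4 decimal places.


VIF = 1 / (1 - 0.6552).
= 1 / 0.3448 = 2.9002.

2.9002


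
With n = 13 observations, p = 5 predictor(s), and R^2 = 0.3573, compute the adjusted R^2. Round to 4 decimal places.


Plug in: Adj R^2 = 1 - (1 - 0.3573) * 12/7.
= 1 - 0.6427 * 12/7
= 1 - 7.7124 / 7
= 1 - 1.1018 = -0.1018.

-0.1018


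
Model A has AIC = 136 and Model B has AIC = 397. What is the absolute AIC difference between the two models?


Compute |136 - 397| = 261.
Model A has the smaller AIC.

261


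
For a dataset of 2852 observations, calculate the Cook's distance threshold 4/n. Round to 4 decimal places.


Cook's distance cutoff = 4/n = 4/2852.
= 0.0014.

0.0014


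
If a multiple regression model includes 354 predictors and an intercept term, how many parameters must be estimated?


Each predictor gets one coefficient, plus one intercept.
Total parameters = 354 + 1 = 355.

355


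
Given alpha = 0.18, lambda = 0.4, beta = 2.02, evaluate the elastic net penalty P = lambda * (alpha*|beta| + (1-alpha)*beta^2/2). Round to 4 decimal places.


L1 component = 0.18 * |2.02| = 0.3636.
L2 component = 0.82 * 2.02^2 / 2 = 1.6730.
Penalty = 0.4 * (0.3636 + 1.6730) = 0.4 * 2.0366 = 0.8146.

0.8146


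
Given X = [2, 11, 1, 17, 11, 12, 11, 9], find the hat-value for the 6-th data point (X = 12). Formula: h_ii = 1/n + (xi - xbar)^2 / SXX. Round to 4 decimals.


Compute xbar = 9.2500 with n = 8 observations.
SXX = 197.5000.
Leverage = 1/8 + (12 - 9.2500)^2/197.5000 = 0.1633.

0.1633


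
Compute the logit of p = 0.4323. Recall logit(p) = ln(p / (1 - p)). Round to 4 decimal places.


1 - p = 0.5677.
p/(1-p) = 0.7615.
logit = ln(0.7615) = -0.2725.

-0.2725


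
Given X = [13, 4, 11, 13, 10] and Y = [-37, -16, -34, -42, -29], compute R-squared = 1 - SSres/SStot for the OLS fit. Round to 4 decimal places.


After computing the OLS fit (b0=-4.9088, b1=-2.6168):
SSres = 17.9526, SStot = 393.2000.
R^2 = 1 - 17.9526/393.2000 = 0.9543.

0.9543


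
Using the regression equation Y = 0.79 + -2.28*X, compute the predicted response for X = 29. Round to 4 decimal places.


Predicted value:
Y = 0.79 + (-2.28)(29) = 0.79 + -66.1200 = -65.3300.

-65.3300


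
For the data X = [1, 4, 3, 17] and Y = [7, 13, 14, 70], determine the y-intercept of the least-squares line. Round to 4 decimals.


First find the slope: b1 = 4.0378.
Means: xbar = 6.2500, ybar = 26.0000.
b0 = ybar - b1 * xbar = 26.0000 - 4.0378 * 6.2500 = 0.7638.

0.7638


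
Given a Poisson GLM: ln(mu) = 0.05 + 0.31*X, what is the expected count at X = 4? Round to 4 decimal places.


Linear predictor: eta = 0.05 + (0.31)(4) = 1.2900.
Expected count: mu = exp(1.2900) = 3.6328.

3.6328


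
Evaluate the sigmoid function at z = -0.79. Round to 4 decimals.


exp(0.7900) = 2.2034.
1 + exp(-z) = 3.2034.
sigmoid = 1/3.2034 = 0.3122.

0.3122


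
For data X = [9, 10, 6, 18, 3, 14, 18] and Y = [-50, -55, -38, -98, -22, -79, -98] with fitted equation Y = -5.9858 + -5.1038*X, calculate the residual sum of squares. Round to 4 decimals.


Compute predicted values, then residuals = yi - yhat_i.
Residuals: [1.9200, 2.0238, -1.3914, -0.1458, -0.7028, -1.5610, -0.1458].
SSres = sum(residual^2) = 12.6913.

12.6913


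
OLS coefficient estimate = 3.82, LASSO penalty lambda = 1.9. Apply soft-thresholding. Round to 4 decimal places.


Check: |3.82| = 3.82 vs lambda = 1.9.
Since |beta| > lambda, coefficient = sign(beta)*(|beta| - lambda) = 1.9200.
Soft-thresholded coefficient = 1.9200.

1.9200


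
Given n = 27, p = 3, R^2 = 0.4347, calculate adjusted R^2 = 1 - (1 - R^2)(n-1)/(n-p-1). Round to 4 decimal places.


Plug in: Adj R^2 = 1 - (1 - 0.4347) * 26/23.
= 1 - 0.5653 * 26/23
= 1 - 14.6978 / 23
= 1 - 0.6390 = 0.3610.

0.3610


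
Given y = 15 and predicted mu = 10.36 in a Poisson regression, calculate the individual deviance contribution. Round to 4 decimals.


y/mu = 15/10.36 = 1.447876 (approx.), and ln(15/10.36) = 0.370098.
y * ln(y/mu) = 15 * 0.370098 = 5.551470.
y - mu = 4.64.
D = 2 * (5.551470 - 4.64) = 1.822940, which rounds to 1.8229.

1.8229


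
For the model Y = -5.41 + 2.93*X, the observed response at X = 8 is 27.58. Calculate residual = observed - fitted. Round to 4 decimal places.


Compute yhat = -5.41 + (2.93)(8) = 18.0300.
Residual = actual - predicted = 27.58 - 18.0300 = 9.5500.

9.5500


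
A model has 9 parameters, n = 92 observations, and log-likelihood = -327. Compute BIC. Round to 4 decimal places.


ln(92) = 4.521789.
k * ln(n) = 9 * 4.521789 = 40.696101.
-2L = 654.
BIC = 40.696101 + 654 = 694.696101, which rounds to 694.6961.

694.6961


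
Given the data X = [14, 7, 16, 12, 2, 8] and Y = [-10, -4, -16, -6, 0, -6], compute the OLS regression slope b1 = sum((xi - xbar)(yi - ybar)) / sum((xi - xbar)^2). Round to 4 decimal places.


First compute the means: xbar = 9.8333, ybar = -7.0000.
Then S_xx = sum((xi - xbar)^2) = 132.8333.
S_xy = sum((xi - xbar)(yi - ybar)) = -131.0000.
b1 = S_xy / S_xx = -131.0000 / 132.8333 = -0.9862.

-0.9862


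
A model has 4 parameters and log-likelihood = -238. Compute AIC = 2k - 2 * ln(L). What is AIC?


Compute:
2k = 2*4 = 8.
-2*loglik = -2*(-238) = 476.
AIC = 8 + 476 = 484.

484


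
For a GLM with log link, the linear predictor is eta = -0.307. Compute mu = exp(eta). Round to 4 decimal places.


The inverse log link gives:
mu = exp(-0.307) = 0.7357.

0.7357


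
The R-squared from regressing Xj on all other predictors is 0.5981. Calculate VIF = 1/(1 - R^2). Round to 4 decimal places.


VIF = 1 / (1 - 0.5981).
= 1 / 0.4019 = 2.4882.

2.4882


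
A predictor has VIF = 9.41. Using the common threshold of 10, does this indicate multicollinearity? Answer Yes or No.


The threshold is 10.
VIF = 9.41 is < 10.
Multicollinearity indication: No.

No


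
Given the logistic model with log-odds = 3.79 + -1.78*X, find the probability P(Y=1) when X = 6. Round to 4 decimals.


Linear predictor: z = 3.79 + -1.78 * 6 = -6.8900.
P = 1/(1 + exp(6.8900)) = 1/(1 + 982.4014) = 0.0010.

0.0010


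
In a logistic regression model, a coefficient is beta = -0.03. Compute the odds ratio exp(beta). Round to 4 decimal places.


exp(-0.03) = 0.9704.
So the odds ratio is 0.9704.

0.9704


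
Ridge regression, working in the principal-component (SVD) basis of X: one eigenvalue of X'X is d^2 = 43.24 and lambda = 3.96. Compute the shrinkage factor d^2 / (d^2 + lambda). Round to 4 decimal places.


Denominator = d^2 + lambda = 43.24 + 3.96 = 47.2000.
Shrinkage = 43.24 / 47.2000 = 0.9161.

0.9161


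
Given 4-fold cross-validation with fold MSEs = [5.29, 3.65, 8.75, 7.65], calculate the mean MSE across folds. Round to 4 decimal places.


Sum of fold MSEs = 25.3400.
Average = 25.3400 / 4 = 6.3350.

6.3350


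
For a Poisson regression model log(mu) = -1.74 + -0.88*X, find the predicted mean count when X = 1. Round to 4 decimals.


Compute eta = -1.74 + -0.88 * 1 = -2.6200.
Apply inverse link: mu = e^-2.6200 = 0.0728.

0.0728


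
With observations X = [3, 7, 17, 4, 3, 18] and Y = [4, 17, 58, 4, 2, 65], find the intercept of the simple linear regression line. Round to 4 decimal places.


The slope is b1 = 4.1128.
Sample means are xbar = 8.6667 and ybar = 25.0000.
Intercept: b0 = 25.0000 - (4.1128)(8.6667) = -10.6440.

-10.6440


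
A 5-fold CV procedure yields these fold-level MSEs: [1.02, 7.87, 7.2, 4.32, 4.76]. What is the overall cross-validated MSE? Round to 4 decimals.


Sum of fold MSEs = 25.1700.
Average = 25.1700 / 5 = 5.0340.

5.0340


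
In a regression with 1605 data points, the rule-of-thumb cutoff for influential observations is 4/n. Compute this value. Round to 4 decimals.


The threshold is 4/n.
4/1605 = 0.0025.

0.0025


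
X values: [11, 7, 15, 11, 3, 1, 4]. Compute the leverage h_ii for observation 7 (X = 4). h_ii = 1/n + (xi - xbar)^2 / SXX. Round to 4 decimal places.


n = 7, xbar = 7.4286.
SXX = sum((xi - xbar)^2) = 155.7143.
h = 1/7 + (4 - 7.4286)^2 / 155.7143 = 0.2183.

0.2183


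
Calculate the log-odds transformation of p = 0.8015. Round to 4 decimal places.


1 - p = 0.1985.
p/(1-p) = 4.0378.
logit = ln(4.0378) = 1.3957.

1.3957


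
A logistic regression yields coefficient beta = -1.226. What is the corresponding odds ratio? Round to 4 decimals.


Odds ratio = exp(beta) = exp(-1.226).
= 0.2935.

0.2935


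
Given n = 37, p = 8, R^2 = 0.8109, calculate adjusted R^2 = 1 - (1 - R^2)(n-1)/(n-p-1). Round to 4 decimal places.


Adjusted R^2 = 1 - (1 - R^2) * (n-1)/(n-p-1).
(1 - R^2) = 0.1891.
(n-1)/(n-p-1) = 36/28.
(1 - R^2) * (n-1) = 0.1891 * 36 = 6.8076.
Divide by (n-p-1): 6.8076 / 28 = 0.2431.
Adj R^2 = 1 - 0.2431 = 0.7569.

0.7569


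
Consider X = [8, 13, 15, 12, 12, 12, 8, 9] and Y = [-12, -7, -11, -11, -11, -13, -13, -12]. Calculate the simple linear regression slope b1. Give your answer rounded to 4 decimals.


First compute the means: xbar = 11.1250, ybar = -11.2500.
Then S_xx = sum((xi - xbar)^2) = 44.8750.
S_xy = sum((xi - xbar)(yi - ybar)) = 17.2500.
b1 = S_xy / S_xx = 17.2500 / 44.8750 = 0.3844.

0.3844


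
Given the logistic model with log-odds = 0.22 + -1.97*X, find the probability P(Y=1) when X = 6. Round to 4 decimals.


Linear predictor: z = 0.22 + -1.97 * 6 = -11.6000.
P = 1/(1 + exp(11.6000)) = 1/(1 + 109097.7993) = 0.0000.

0.0000


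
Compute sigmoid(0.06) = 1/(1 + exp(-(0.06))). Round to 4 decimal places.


exp(-0.0600) = 0.9418.
1 + exp(-z) = 1.9418.
sigmoid = 1/1.9418 = 0.5150.

0.5150


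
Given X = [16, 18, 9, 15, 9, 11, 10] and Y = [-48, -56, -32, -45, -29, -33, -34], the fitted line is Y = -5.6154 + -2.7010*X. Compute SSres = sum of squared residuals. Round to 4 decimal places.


Predicted values from Y = -5.6154 + -2.7010*X.
Residuals: [0.8314, -1.7666, -2.0756, 1.1304, 0.9244, 2.3264, -1.3746].
SSres = 17.5542.

17.5542


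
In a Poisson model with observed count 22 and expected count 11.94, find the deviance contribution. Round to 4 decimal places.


First: ln(22/11.94) = 0.611148.
Then: 22 * 0.611148 = 13.445256.
y - mu = 22 - 11.94 = 10.06.
D = 2(13.445256 - 10.06) = 6.770512, which rounds to 6.7705.

6.7705


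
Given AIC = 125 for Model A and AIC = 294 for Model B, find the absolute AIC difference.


|AIC_A - AIC_B| = |125 - 294| = 169.
Model A is preferred (lower AIC).

169


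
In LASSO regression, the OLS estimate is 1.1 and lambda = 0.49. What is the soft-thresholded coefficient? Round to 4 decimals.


Absolute value: |1.1| = 1.1.
Compare to lambda = 0.49.
Since |beta| > lambda, coefficient = sign(beta)*(|beta| - lambda) = 0.6100.

0.6100


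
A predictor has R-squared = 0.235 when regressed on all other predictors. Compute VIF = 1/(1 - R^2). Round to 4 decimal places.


Using VIF = 1/(1 - R^2_j):
1 - 0.235 = 0.765.
VIF = 1.3072.

1.3072


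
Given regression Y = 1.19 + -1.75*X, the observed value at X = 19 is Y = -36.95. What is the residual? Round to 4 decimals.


Fitted value at X = 19 is yhat = 1.19 + -1.75*19 = -32.0600.
Residual = -36.95 - -32.0600 = -4.8900.

-4.8900


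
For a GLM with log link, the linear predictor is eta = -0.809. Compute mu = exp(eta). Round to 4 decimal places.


Apply the inverse link:
mu = e^-0.809 = 0.4453.

0.4453


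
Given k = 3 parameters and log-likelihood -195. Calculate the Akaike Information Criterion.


AIC = 2*3 - 2*(-195).
= 6 + 390 = 396.

396


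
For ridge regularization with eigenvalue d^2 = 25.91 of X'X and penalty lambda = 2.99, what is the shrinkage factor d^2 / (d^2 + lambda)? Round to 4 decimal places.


Compute the denominator: 25.91 + 2.99 = 28.9000.
Shrinkage factor = 25.91 / 28.9000 = 0.8965.

0.8965


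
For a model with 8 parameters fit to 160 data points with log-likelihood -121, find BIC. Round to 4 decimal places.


ln(160) = 5.075174.
k * ln(n) = 8 * 5.075174 = 40.601392.
-2L = 242.
BIC = 40.601392 + 242 = 282.601392, which rounds to 282.6014.

282.6014


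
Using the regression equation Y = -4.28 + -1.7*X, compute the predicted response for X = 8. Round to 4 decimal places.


Predicted value:
Y = -4.28 + (-1.7)(8) = -4.28 + -13.6000 = -17.8800.

-17.8800


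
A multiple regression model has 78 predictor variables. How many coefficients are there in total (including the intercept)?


Including the intercept, the model has 78 predictor coefficients + 1 intercept.
Total = 79.

79


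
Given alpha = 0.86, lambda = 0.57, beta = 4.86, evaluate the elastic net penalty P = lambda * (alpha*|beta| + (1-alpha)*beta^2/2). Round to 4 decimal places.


Compute:
L1 = 0.86 * 4.86 = 4.1796.
L2 = 0.14 * 4.86^2 / 2 = 1.6534.
Penalty = 0.57 * (4.1796 + 1.6534) = 3.3248.

3.3248


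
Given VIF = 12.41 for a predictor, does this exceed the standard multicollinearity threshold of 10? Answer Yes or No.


Check: VIF = 12.41 vs threshold = 10.
Since 12.41 >= 10, the answer is Yes.

Yes


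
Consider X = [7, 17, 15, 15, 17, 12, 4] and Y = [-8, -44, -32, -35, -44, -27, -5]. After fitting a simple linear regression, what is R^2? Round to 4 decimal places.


The fitted line is Y = 10.2495 + -3.0661*X.
SSres = 43.0349, SStot = 1506.8571.
R^2 = 1 - SSres/SStot = 0.9714.

0.9714


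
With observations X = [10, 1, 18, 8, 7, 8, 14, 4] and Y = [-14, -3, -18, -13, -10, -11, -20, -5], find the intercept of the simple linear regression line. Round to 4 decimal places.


Compute b1 = -1.0248 from the OLS formula.
With xbar = 8.7500 and ybar = -11.7500, the intercept is:
b0 = -11.7500 - -1.0248 * 8.7500 = -2.7829.

-2.7829


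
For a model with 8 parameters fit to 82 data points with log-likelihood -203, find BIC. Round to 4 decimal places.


ln(82) = 4.406719.
k * ln(n) = 8 * 4.406719 = 35.253752.
-2L = 406.
BIC = 35.253752 + 406 = 441.253752, which rounds to 441.2538.

441.2538


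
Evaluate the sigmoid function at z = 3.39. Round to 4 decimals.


exp(-3.3900) = 0.0337.
1 + exp(-z) = 1.0337.
sigmoid = 1/1.0337 = 0.9674.

0.9674


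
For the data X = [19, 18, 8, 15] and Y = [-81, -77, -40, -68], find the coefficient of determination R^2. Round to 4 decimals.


Fit the OLS line: b0 = -10.7568, b1 = -3.7162.
SSres = 3.0405.
SStot = 1025.0000.
R^2 = 1 - 3.0405/1025.0000 = 0.9970.

0.9970


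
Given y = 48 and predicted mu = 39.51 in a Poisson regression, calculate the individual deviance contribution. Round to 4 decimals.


First: ln(48/39.51) = 0.194647.
Then: 48 * 0.194647 = 9.343056.
y - mu = 48 - 39.51 = 8.49.
D = 2(9.343056 - 8.49) = 1.706112, which rounds to 1.7061.

1.7061


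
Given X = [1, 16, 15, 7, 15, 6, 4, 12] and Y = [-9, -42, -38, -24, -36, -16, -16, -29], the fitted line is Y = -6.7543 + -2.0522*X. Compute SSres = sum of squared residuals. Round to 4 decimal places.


For each point, residual = actual - predicted.
Residuals: [-0.1935, -2.4105, -0.4627, -2.8803, 1.5373, 3.0675, -1.0369, 2.3807].
Sum of squared residuals = 32.8739.

32.8739


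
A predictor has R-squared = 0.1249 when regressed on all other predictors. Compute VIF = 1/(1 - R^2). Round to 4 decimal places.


Using VIF = 1/(1 - R^2_j):
1 - 0.1249 = 0.8751.
VIF = 1.1427.

1.1427


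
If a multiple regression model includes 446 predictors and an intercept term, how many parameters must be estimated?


Total coefficients = number of predictors + 1 (for the intercept).
= 446 + 1 = 447.

447


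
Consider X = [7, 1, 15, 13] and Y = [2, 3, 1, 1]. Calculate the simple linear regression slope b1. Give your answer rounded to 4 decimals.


First compute the means: xbar = 9.0000, ybar = 1.7500.
Then S_xx = sum((xi - xbar)^2) = 120.0000.
S_xy = sum((xi - xbar)(yi - ybar)) = -18.0000.
b1 = S_xy / S_xx = -18.0000 / 120.0000 = -0.1500.

-0.1500


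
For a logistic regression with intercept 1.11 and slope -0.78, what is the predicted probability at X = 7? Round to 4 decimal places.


z = 1.11 + -0.78 * 7 = -4.3500.
Sigmoid: P = 1 / (1 + exp(4.3500)) = 0.0127.

0.0127


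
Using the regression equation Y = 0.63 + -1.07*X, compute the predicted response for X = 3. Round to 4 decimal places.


Substitute X = 3 into the equation:
Y = 0.63 + -1.07 * 3 = 0.63 + -3.2100 = -2.5800.

-2.5800


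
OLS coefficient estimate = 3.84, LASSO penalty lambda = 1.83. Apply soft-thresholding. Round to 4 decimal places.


|beta_OLS| = 3.84.
lambda = 1.83.
Since |beta| > lambda, coefficient = sign(beta)*(|beta| - lambda) = 2.0100.
Result = 2.0100.

2.0100


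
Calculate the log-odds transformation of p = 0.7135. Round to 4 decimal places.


The odds are p/(1-p) = 0.7135 / 0.2865 = 2.4904.
logit(p) = ln(2.4904) = 0.9124.

0.9124
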